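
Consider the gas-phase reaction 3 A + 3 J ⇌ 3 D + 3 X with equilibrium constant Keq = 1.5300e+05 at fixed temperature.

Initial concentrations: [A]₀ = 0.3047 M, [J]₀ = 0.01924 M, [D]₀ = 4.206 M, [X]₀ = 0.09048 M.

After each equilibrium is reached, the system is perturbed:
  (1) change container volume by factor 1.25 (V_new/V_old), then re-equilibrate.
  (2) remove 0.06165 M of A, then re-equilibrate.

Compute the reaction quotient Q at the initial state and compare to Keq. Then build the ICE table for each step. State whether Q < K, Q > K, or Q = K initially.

Q₀ = 2.7355e+05; Q > K (proceeds reverse)

Q₀ = 2.7355e+05 vs Keq = 1.5300e+05 ⇒ Q>K, reverse
Step 1:
                  A         J         D         X
  Initial    0.3047   0.01924     4.206   0.09048
  Change   0.003076  0.003076 -0.003076 -0.003076
  Equil      0.3078   0.02232     4.203    0.0874
  solve Keq expr → x = -0.001025; check Q = 1.5300e+05
Then change container volume by factor 1.25 (V_new/V_old).
Step 2:
                  A         J         D         X
  Initial    0.2462   0.01785     3.362   0.06992
  Change          0         0         0         0
  Equil      0.2462   0.01785     3.362   0.06992
  solve Keq expr → x = 0; check Q = 1.5300e+05
Then remove 0.06165 M of A.
Step 3:
                  A         J         D         X
  Initial    0.1846   0.01785     3.362   0.06992
  Change   0.004068  0.004068 -0.004068 -0.004068
  Equil      0.1886   0.02192     3.358   0.06586
  solve Keq expr → x = -0.001356; check Q = 1.5300e+05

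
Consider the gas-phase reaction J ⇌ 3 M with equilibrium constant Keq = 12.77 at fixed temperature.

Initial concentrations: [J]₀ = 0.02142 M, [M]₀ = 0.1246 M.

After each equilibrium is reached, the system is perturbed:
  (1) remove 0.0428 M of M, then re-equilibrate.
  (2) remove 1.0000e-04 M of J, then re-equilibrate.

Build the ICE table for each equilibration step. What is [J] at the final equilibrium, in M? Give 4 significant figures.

[J]_eq = 2.3895e-04 M

Q₀ = 0.09031 vs Keq = 12.77 ⇒ Q<K, forward
Step 1:
                    J           M
  I           0.02142      0.1246
  C          -0.02091     0.06272
  E        5.1468e-04      0.1873
  solve Keq expr → x = 0.02091; check Q = 12.77
Then remove 0.0428 M of M.
Step 2:
                    J           M
  I        5.1468e-04      0.1445
  C       -2.7427e-04  8.2280e-04
  E        2.4041e-04      0.1453
  solve Keq expr → x = 2.7427e-04; check Q = 12.77
Then remove 1.0000e-04 M of J.
Step 3:
                    J           M
  I        1.4041e-04      0.1453
  C        9.8536e-05 -2.9561e-04
  E        2.3895e-04       0.145
  solve Keq expr → x = -9.8536e-05; check Q = 12.77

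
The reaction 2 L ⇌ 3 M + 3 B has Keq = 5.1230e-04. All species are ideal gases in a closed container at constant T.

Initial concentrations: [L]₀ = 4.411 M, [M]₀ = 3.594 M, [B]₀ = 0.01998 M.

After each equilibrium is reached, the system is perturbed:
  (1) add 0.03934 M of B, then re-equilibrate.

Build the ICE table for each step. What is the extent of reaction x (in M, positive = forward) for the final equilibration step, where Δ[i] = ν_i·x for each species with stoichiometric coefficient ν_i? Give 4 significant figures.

Q₀ = 1.9030e-05 vs Keq = 5.1230e-04 ⇒ Q<K, forward
Step 1:
                    L           M           B
  I             4.411       3.594     0.01998
  C          -0.02602     0.03902     0.03902
  E             4.385       3.633       0.059
  solve Keq expr → x = 0.01301; check Q = 5.1230e-04
Then add 0.03934 M of B.
Step 2:
                    L           M           B
  I             4.385       3.633     0.09834
  C           0.02565    -0.03848    -0.03848
  E             4.411       3.595     0.05987
  solve Keq expr → x = -0.01283; check Q = 5.1230e-04

x = -0.01283 M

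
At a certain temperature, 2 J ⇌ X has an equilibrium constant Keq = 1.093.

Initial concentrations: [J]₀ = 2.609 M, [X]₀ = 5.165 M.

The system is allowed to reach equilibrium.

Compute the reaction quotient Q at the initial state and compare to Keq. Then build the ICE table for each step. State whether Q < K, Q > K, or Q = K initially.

Q₀ = 0.7588; Q < K (proceeds forward)

Q₀ = 0.7588 vs Keq = 1.093 ⇒ Q<K, forward
Step 1:
                    J           X
  Initial       2.609       5.165
  Change      -0.3941       0.197
  Equil         2.215       5.362
  solve Keq expr → x = 0.197; check Q = 1.093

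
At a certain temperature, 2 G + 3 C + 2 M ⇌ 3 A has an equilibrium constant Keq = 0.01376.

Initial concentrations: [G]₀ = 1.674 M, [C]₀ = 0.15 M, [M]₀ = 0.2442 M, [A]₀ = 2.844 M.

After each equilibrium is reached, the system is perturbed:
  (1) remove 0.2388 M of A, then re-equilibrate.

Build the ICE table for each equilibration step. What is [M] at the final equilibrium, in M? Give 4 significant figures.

Q₀ = 4.0786e+04 vs Keq = 0.01376 ⇒ Q>K, reverse
Step 1:
                  G         C         M         A
  I           1.674      0.15    0.2442     2.844
  C            1.15     1.724      1.15    -1.724
  E           2.824     1.874     1.394      1.12
  solve Keq expr → x = -0.5748; check Q = 0.01376
Then remove 0.2388 M of A.
Step 2:
                  G         C         M         A
  I           2.824     1.874     1.394    0.8808
  C        -0.07596   -0.1139  -0.07596    0.1139
  E           2.748      1.76     1.318    0.9947
  solve Keq expr → x = 0.03798; check Q = 0.01376

[M]_eq = 1.318 M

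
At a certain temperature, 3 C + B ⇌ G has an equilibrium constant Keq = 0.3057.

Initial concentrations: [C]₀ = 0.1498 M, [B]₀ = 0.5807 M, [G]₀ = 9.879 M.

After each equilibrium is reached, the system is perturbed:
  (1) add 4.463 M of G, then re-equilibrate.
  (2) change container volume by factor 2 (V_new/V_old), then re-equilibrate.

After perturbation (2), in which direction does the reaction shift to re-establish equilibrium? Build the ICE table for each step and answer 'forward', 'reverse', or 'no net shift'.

Direction: reverse

Q₀ = 5061 vs Keq = 0.3057 ⇒ Q>K, reverse
Step 1:
                    C           B           G
  Initial      0.1498      0.5807       9.879
  Change        2.585      0.8616     -0.8616
  Equil         2.735       1.442       9.017
  solve Keq expr → x = -0.8616; check Q = 0.3057
Then add 4.463 M of G.
Step 2:
                    C           B           G
  Initial       2.735       1.442       13.48
  Change       0.3125      0.1042     -0.1042
  Equil         3.047       1.546       13.38
  solve Keq expr → x = -0.1042; check Q = 0.3057
Then change container volume by factor 2 (V_new/V_old).
Step 3:
                    C           B           G
  Initial       1.524      0.7732       6.688
  Change        1.103      0.3677     -0.3677
  Equil         2.627       1.141        6.32
  solve Keq expr → x = -0.3677; check Q = 0.3057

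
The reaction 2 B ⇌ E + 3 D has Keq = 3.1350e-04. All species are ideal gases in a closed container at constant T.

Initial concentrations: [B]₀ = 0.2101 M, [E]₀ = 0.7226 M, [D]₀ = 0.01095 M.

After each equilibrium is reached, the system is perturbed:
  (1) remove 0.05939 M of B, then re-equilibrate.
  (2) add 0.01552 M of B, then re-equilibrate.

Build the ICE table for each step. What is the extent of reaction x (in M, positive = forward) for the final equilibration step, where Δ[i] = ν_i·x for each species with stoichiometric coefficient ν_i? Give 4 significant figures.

Q₀ = 2.1493e-05 vs Keq = 3.1350e-04 ⇒ Q<K, forward
Step 1:
                    B           E           D
  I            0.2101      0.7226     0.01095
  C          -0.00993    0.004965      0.0149
  E            0.2002      0.7276     0.02585
  solve Keq expr → x = 0.004965; check Q = 3.1350e-04
Then remove 0.05939 M of B.
Step 2:
                    B           E           D
  I            0.1408      0.7276     0.02585
  C          0.003376   -0.001688   -0.005064
  E            0.1442      0.7259     0.02078
  solve Keq expr → x = -0.001688; check Q = 3.1350e-04
Then add 0.01552 M of B.
Step 3:
                    B           E           D
  I            0.1597      0.7259     0.02078
  C       -9.1738e-04  4.5869e-04    0.001376
  E            0.1588      0.7263     0.02216
  solve Keq expr → x = 4.5869e-04; check Q = 3.1350e-04

x = 4.5869e-04 M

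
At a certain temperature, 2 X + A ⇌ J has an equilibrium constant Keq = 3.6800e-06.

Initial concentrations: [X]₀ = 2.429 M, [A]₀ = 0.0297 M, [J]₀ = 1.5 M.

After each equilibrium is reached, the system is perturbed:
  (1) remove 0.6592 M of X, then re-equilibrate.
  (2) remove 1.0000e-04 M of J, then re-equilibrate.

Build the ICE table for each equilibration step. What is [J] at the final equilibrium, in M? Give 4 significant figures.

[J]_eq = 1.2803e-04 M

Q₀ = 8.56 vs Keq = 3.6800e-06 ⇒ Q>K, reverse
Step 1:
                    X           A           J
  I             2.429      0.0297         1.5
  C                 3         1.5        -1.5
  E             5.429        1.53  1.6588e-04
  solve Keq expr → x = -1.5; check Q = 3.6800e-06
Then remove 0.6592 M of X.
Step 2:
                    X           A           J
  I             4.769        1.53  1.6588e-04
  C        7.5664e-05  3.7832e-05 -3.7832e-05
  E              4.77        1.53  1.2805e-04
  solve Keq expr → x = -3.7832e-05; check Q = 3.6800e-06
Then remove 1.0000e-04 M of J.
Step 3:
                    X           A           J
  I              4.77        1.53  2.8048e-05
  C       -1.9996e-04 -9.9981e-05  9.9981e-05
  E             4.769       1.529  1.2803e-04
  solve Keq expr → x = 9.9981e-05; check Q = 3.6800e-06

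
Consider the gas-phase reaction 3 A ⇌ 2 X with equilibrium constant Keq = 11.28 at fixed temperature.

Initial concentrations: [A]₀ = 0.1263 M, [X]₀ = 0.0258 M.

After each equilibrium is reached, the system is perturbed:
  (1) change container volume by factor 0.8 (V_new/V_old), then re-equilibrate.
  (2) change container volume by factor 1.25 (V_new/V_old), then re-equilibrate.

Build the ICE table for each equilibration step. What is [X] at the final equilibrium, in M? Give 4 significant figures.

Q₀ = 0.3304 vs Keq = 11.28 ⇒ Q<K, forward
Step 1:
                    A           X
  I            0.1263      0.0258
  C          -0.05573     0.03716
  E           0.07057     0.06296
  solve Keq expr → x = 0.01858; check Q = 11.28
Then change container volume by factor 0.8 (V_new/V_old).
Step 2:
                    A           X
  I           0.08821      0.0787
  C         -0.004332    0.002888
  E           0.08387     0.08158
  solve Keq expr → x = 0.001444; check Q = 11.28
Then change container volume by factor 1.25 (V_new/V_old).
Step 3:
                    A           X
  I            0.0671     0.06527
  C          0.003465    -0.00231
  E           0.07057     0.06296
  solve Keq expr → x = -0.001155; check Q = 11.28

[X]_eq = 0.06296 M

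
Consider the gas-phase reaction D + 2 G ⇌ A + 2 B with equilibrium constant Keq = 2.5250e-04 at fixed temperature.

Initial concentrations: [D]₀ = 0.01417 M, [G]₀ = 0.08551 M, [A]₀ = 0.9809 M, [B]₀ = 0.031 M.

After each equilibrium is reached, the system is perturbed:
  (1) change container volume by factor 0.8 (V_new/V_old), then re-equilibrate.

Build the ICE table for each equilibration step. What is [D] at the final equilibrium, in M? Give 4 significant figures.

[D]_eq = 0.03689 M

Q₀ = 9.098 vs Keq = 2.5250e-04 ⇒ Q>K, reverse
Step 1:
                   D          G          A          B
  init       0.01417    0.08551     0.9809      0.031
  Δ          0.01534    0.03068   -0.01534   -0.03068
  eq         0.02951     0.1162     0.9656 3.2276e-04
  solve Keq expr → x = -0.01534; check Q = 2.5250e-04
Then change container volume by factor 0.8 (V_new/V_old).
Step 2:
                   D          G          A          B
  init       0.03689     0.1452      1.207 4.0344e-04
  Δ                0          0          0          0
  eq         0.03689     0.1452      1.207 4.0344e-04
  solve Keq expr → x = 0; check Q = 2.5250e-04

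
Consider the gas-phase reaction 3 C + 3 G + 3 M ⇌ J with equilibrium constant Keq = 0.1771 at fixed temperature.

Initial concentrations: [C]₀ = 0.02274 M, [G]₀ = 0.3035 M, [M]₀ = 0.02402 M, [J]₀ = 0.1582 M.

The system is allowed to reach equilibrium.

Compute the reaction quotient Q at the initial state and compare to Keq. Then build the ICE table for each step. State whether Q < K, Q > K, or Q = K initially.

Q₀ = 3.4725e+10 vs Keq = 0.1771 ⇒ Q>K, reverse
Step 1:
                  C         G         M         J
  Initial   0.02274    0.3035   0.02402    0.1582
  Change      0.471     0.471     0.471    -0.157
  Equil      0.4937    0.7745     0.495  0.001201
  solve Keq expr → x = -0.157; check Q = 0.1771

Q₀ = 3.4725e+10; Q > K (proceeds reverse)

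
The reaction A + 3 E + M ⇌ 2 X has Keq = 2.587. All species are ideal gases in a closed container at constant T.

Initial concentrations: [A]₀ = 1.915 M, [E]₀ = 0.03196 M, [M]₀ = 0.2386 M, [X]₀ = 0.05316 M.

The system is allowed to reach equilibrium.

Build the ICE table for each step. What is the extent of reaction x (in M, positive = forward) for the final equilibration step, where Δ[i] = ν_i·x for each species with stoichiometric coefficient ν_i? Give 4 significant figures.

Q₀ = 189.5 vs Keq = 2.587 ⇒ Q>K, reverse
Step 1:
                  A         E         M         X
  Initial     1.915   0.03196    0.2386   0.05316
  Change    0.01475   0.04425   0.01475   -0.0295
  Equil        1.93   0.07621    0.2533   0.02366
  solve Keq expr → x = -0.01475; check Q = 2.587

x = -0.01475 M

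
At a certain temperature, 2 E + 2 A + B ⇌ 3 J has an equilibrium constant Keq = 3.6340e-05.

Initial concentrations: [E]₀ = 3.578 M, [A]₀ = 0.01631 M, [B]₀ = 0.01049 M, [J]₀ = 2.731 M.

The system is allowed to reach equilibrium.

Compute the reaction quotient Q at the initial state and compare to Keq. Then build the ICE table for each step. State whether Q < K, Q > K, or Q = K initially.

Q₀ = 5.7017e+05 vs Keq = 3.6340e-05 ⇒ Q>K, reverse
Step 1:
                   E          A          B          J
  Initial      3.578    0.01631    0.01049      2.731
  Change       1.728      1.728     0.8638     -2.591
  Equil        5.306      1.744     0.8743     0.1396
  solve Keq expr → x = -0.8638; check Q = 3.6340e-05

Q₀ = 5.7017e+05; Q > K (proceeds reverse)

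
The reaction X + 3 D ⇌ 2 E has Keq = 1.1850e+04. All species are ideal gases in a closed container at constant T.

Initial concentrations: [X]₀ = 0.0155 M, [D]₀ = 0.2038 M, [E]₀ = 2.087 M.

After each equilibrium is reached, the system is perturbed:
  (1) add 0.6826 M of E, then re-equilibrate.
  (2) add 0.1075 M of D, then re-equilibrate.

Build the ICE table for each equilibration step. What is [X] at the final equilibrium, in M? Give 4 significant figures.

Q₀ = 3.3197e+04 vs Keq = 1.1850e+04 ⇒ Q>K, reverse
Step 1:
                   X          D          E
  I           0.0155     0.2038      2.087
  C          0.01129    0.03387   -0.02258
  E          0.02679     0.2377      2.064
  solve Keq expr → x = -0.01129; check Q = 1.1850e+04
Then add 0.6826 M of E.
Step 2:
                   X          D          E
  I          0.02679     0.2377      2.747
  C         0.008151    0.02445    -0.0163
  E          0.03494     0.2621      2.731
  solve Keq expr → x = -0.008151; check Q = 1.1850e+04
Then add 0.1075 M of D.
Step 3:
                   X          D          E
  I          0.03494     0.3696      2.731
  C         -0.01573    -0.0472    0.03146
  E          0.01921     0.3224      2.762
  solve Keq expr → x = 0.01573; check Q = 1.1850e+04

[X]_eq = 0.01921 M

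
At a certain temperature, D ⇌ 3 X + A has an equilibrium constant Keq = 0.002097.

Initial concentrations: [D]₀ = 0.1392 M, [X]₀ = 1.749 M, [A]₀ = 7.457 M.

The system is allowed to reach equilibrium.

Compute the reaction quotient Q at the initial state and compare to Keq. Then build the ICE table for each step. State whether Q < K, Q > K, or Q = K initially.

Q₀ = 286.6 vs Keq = 0.002097 ⇒ Q>K, reverse
Step 1:
                  D         X         A
  init       0.1392     1.749     7.457
  Δ          0.5631    -1.689   -0.5631
  eq         0.7023   0.05978     6.894
  solve Keq expr → x = -0.5631; check Q = 0.002097

Q₀ = 286.6; Q > K (proceeds reverse)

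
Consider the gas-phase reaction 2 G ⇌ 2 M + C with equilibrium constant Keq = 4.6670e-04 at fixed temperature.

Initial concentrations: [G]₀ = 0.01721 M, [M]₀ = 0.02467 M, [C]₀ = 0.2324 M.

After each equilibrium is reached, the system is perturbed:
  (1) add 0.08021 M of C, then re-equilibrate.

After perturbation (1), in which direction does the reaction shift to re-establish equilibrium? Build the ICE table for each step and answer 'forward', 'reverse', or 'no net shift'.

Direction: reverse

Q₀ = 0.4775 vs Keq = 4.6670e-04 ⇒ Q>K, reverse
Step 1:
                    G           M           C
  init        0.01721     0.02467      0.2324
  Δ           0.02283    -0.02283    -0.01141
  eq          0.04004     0.00184       0.221
  solve Keq expr → x = -0.01141; check Q = 4.6670e-04
Then add 0.08021 M of C.
Step 2:
                    G           M           C
  init        0.04004     0.00184      0.3012
  Δ        2.5362e-04 -2.5362e-04 -1.2681e-04
  eq          0.04029    0.001586      0.3011
  solve Keq expr → x = -1.2681e-04; check Q = 4.6670e-04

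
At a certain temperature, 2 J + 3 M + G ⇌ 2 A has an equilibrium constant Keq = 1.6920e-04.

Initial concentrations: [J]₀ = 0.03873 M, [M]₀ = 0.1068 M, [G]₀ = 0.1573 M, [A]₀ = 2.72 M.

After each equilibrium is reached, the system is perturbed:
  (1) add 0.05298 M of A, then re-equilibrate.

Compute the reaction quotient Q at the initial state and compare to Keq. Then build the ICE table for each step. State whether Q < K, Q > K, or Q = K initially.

Q₀ = 2.5740e+07; Q > K (proceeds reverse)

Q₀ = 2.5740e+07 vs Keq = 1.6920e-04 ⇒ Q>K, reverse
Step 1:
                    J           M           G           A
  Initial     0.03873      0.1068      0.1573        2.72
  Change        2.443       3.664       1.221      -2.443
  Equil         2.481       3.771       1.379      0.2775
  solve Keq expr → x = -1.221; check Q = 1.6920e-04
Then add 0.05298 M of A.
Step 2:
                    J           M           G           A
  Initial       2.481       3.771       1.379      0.3304
  Change      0.03975     0.05962     0.01987    -0.03975
  Equil         2.521        3.83       1.398      0.2907
  solve Keq expr → x = -0.01987; check Q = 1.6920e-04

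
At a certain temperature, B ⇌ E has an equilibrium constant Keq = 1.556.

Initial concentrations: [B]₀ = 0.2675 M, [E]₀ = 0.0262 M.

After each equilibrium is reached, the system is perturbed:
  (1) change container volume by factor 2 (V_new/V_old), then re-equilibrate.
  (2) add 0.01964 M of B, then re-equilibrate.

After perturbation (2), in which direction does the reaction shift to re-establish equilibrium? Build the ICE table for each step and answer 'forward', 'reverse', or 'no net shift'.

Direction: forward

Q₀ = 0.09794 vs Keq = 1.556 ⇒ Q<K, forward
Step 1:
                   B          E
  init        0.2675     0.0262
  Δ          -0.1526     0.1526
  eq          0.1149     0.1788
  solve Keq expr → x = 0.1526; check Q = 1.556
Then change container volume by factor 2 (V_new/V_old).
Step 2:
                   B          E
  init       0.05745     0.0894
  Δ                0          0
  eq         0.05745     0.0894
  solve Keq expr → x = 0; check Q = 1.556
Then add 0.01964 M of B.
Step 3:
                   B          E
  init       0.07709     0.0894
  Δ         -0.01196    0.01196
  eq         0.06514     0.1014
  solve Keq expr → x = 0.01196; check Q = 1.556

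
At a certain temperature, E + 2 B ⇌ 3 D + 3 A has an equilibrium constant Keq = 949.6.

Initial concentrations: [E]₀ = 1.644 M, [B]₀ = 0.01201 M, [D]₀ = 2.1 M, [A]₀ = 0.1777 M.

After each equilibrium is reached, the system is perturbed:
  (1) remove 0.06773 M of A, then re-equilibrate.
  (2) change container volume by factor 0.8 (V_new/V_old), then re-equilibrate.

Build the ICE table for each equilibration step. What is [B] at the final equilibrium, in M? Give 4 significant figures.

[B]_eq = 0.005723 M

Q₀ = 219.1 vs Keq = 949.6 ⇒ Q<K, forward
Step 1:
                    E           B           D           A
  init          1.644     0.01201         2.1      0.1777
  Δ         -0.002885    -0.00577    0.008655    0.008655
  eq            1.641     0.00624       2.109      0.1864
  solve Keq expr → x = 0.002885; check Q = 949.6
Then remove 0.06773 M of A.
Step 2:
                    E           B           D           A
  init          1.641     0.00624       2.109      0.1186
  Δ         -0.001442   -0.002884    0.004326    0.004326
  eq             1.64    0.003356       2.113       0.123
  solve Keq expr → x = 0.001442; check Q = 949.6
Then change container volume by factor 0.8 (V_new/V_old).
Step 3:
                    E           B           D           A
  init           2.05    0.004195       2.641      0.1537
  Δ        7.6419e-04    0.001528   -0.002293   -0.002293
  eq             2.05    0.005723       2.639      0.1514
  solve Keq expr → x = -7.6419e-04; check Q = 949.6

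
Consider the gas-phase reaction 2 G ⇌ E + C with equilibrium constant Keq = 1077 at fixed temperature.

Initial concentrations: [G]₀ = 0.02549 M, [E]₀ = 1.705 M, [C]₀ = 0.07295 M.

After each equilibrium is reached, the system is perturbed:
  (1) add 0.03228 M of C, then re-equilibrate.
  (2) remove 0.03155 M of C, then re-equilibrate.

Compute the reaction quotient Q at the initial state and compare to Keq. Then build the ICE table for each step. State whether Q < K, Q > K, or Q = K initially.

Q₀ = 191.4; Q < K (proceeds forward)

Q₀ = 191.4 vs Keq = 1077 ⇒ Q<K, forward
Step 1:
                   G          E          C
  I          0.02549      1.705    0.07295
  C         -0.01421   0.007104   0.007104
  E          0.01128      1.712    0.08005
  solve Keq expr → x = 0.007104; check Q = 1077
Then add 0.03228 M of C.
Step 2:
                   G          E          C
  I          0.01128      1.712     0.1123
  C         0.002018  -0.001009  -0.001009
  E           0.0133      1.711     0.1113
  solve Keq expr → x = -0.001009; check Q = 1077
Then remove 0.03155 M of C.
Step 3:
                   G          E          C
  I           0.0133      1.711    0.07978
  C        -0.001969 9.8433e-04 9.8433e-04
  E          0.01133      1.712    0.08076
  solve Keq expr → x = 9.8433e-04; check Q = 1077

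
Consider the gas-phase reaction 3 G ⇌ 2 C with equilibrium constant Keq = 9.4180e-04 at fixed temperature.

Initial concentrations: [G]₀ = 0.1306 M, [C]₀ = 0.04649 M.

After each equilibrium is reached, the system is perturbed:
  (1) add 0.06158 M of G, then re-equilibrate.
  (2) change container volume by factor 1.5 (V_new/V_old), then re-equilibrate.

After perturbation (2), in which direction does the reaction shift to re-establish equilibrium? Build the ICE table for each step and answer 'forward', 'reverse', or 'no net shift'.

Q₀ = 0.9703 vs Keq = 9.4180e-04 ⇒ Q>K, reverse
Step 1:
                   G          C
  Initial     0.1306    0.04649
  Change     0.06573   -0.04382
  Equil       0.1963    0.00267
  solve Keq expr → x = -0.02191; check Q = 9.4180e-04
Then add 0.06158 M of G.
Step 2:
                   G          C
  Initial     0.2579    0.00267
  Change   -0.001956   0.001304
  Equil        0.256   0.003974
  solve Keq expr → x = 6.5213e-04; check Q = 9.4180e-04
Then change container volume by factor 1.5 (V_new/V_old).
Step 3:
                   G          C
  Initial     0.1706   0.002649
  Change  7.0899e-04 -4.7266e-04
  Equil       0.1713   0.002177
  solve Keq expr → x = -2.3633e-04; check Q = 9.4180e-04

Direction: reverse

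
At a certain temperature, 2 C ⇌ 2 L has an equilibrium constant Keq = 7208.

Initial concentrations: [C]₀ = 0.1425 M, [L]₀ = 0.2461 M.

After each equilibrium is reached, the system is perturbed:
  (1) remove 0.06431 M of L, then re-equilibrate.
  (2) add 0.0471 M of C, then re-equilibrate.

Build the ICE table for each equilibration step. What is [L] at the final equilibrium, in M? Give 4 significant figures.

Q₀ = 2.983 vs Keq = 7208 ⇒ Q<K, forward
Step 1:
                   C          L
  init        0.1425     0.2461
  Δ           -0.138      0.138
  eq        0.004524     0.3841
  solve Keq expr → x = 0.06899; check Q = 7208
Then remove 0.06431 M of L.
Step 2:
                   C          L
  init      0.004524     0.3198
  Δ       -7.4866e-04 7.4866e-04
  eq        0.003775     0.3205
  solve Keq expr → x = 3.7433e-04; check Q = 7208
Then add 0.0471 M of C.
Step 3:
                   C          L
  init       0.05088     0.3205
  Δ         -0.04655    0.04655
  eq        0.004324     0.3671
  solve Keq expr → x = 0.02328; check Q = 7208

[L]_eq = 0.3671 M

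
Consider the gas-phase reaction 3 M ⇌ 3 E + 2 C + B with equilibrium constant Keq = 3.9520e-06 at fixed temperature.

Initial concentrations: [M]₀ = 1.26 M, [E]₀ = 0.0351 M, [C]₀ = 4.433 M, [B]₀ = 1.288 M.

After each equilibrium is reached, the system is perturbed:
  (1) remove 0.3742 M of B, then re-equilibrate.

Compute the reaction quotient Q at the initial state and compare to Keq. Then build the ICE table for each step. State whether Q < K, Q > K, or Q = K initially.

Q₀ = 5.4717e-04; Q > K (proceeds reverse)

Q₀ = 5.4717e-04 vs Keq = 3.9520e-06 ⇒ Q>K, reverse
Step 1:
                  M         E         C         B
  init         1.26    0.0351     4.433     1.288
  Δ         0.02813  -0.02813  -0.01875 -0.009376
  eq          1.288  0.006973     4.414     1.279
  solve Keq expr → x = -0.009376; check Q = 3.9520e-06
Then remove 0.3742 M of B.
Step 2:
                  M         E         C         B
  init        1.288  0.006973     4.414    0.9044
  Δ       -8.4642e-04 8.4642e-04 5.6428e-04 2.8214e-04
  eq          1.287  0.007819     4.415    0.9047
  solve Keq expr → x = 2.8214e-04; check Q = 3.9520e-06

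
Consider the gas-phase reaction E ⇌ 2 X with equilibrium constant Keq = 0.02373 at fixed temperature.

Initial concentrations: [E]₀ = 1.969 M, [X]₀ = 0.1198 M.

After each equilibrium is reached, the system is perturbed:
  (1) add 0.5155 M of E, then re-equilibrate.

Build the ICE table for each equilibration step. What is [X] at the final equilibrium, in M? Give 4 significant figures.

[X]_eq = 0.2399 M

Q₀ = 0.007289 vs Keq = 0.02373 ⇒ Q<K, forward
Step 1:
                   E          X
  Initial      1.969     0.1198
  Change    -0.04688    0.09377
  Equil        1.922     0.2136
  solve Keq expr → x = 0.04688; check Q = 0.02373
Then add 0.5155 M of E.
Step 2:
                   E          X
  Initial      2.438     0.2136
  Change    -0.01315    0.02629
  Equil        2.424     0.2399
  solve Keq expr → x = 0.01315; check Q = 0.02373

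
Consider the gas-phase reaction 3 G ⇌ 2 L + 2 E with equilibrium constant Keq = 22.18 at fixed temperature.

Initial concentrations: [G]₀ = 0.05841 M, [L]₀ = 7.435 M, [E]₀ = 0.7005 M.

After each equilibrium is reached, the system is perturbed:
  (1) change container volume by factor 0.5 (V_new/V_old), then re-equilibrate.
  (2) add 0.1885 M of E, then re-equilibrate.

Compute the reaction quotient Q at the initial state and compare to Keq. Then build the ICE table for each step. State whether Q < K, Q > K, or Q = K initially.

Q₀ = 1.3612e+05 vs Keq = 22.18 ⇒ Q>K, reverse
Step 1:
                   G          L          E
  Initial    0.05841      7.435     0.7005
  Change      0.5619    -0.3746    -0.3746
  Equil       0.6203       7.06     0.3259
  solve Keq expr → x = -0.1873; check Q = 22.18
Then change container volume by factor 0.5 (V_new/V_old).
Step 2:
                   G          L          E
  Initial      1.241      14.12     0.6518
  Change      0.1507    -0.1005    -0.1005
  Equil        1.391      14.02     0.5513
  solve Keq expr → x = -0.05024; check Q = 22.18
Then add 0.1885 M of E.
Step 3:
                   G          L          E
  Initial      1.391      14.02     0.7398
  Change      0.1442   -0.09617   -0.09617
  Equil        1.536      13.92     0.6436
  solve Keq expr → x = -0.04808; check Q = 22.18

Q₀ = 1.3612e+05; Q > K (proceeds reverse)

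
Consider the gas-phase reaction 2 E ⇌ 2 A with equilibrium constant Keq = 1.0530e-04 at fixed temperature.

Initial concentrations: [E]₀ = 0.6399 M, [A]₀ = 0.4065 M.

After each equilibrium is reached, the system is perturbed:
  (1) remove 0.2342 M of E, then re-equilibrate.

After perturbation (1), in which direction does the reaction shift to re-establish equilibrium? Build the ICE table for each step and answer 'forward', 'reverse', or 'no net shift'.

Q₀ = 0.4035 vs Keq = 1.0530e-04 ⇒ Q>K, reverse
Step 1:
                    E           A
  init         0.6399      0.4065
  Δ            0.3959     -0.3959
  eq            1.036     0.01063
  solve Keq expr → x = -0.1979; check Q = 1.0530e-04
Then remove 0.2342 M of E.
Step 2:
                    E           A
  init         0.8016     0.01063
  Δ          0.002379   -0.002379
  eq            0.804     0.00825
  solve Keq expr → x = -0.001189; check Q = 1.0530e-04

Direction: reverse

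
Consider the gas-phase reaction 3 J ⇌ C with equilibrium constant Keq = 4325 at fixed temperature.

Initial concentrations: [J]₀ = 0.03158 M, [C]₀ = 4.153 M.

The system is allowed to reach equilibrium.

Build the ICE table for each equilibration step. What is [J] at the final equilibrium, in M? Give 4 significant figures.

[J]_eq = 0.09848 M

Q₀ = 1.3186e+05 vs Keq = 4325 ⇒ Q>K, reverse
Step 1:
                  J         C
  I         0.03158     4.153
  C          0.0669   -0.0223
  E         0.09848     4.131
  solve Keq expr → x = -0.0223; check Q = 4325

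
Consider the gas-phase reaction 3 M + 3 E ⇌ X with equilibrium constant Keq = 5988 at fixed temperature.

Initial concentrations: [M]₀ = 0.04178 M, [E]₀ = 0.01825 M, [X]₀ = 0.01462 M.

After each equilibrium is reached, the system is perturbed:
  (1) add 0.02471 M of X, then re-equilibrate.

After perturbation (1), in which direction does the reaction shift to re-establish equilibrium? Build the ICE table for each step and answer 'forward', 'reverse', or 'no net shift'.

Direction: reverse

Q₀ = 3.2980e+07 vs Keq = 5988 ⇒ Q>K, reverse
Step 1:
                  M         E         X
  Initial   0.04178   0.01825   0.01462
  Change    0.04162   0.04162  -0.01387
  Equil      0.0834   0.05987 7.4563e-04
  solve Keq expr → x = -0.01387; check Q = 5988
Then add 0.02471 M of X.
Step 2:
                  M         E         X
  Initial    0.0834   0.05987   0.02546
  Change    0.04095   0.04095  -0.01365
  Equil      0.1244    0.1008    0.0118
  solve Keq expr → x = -0.01365; check Q = 5988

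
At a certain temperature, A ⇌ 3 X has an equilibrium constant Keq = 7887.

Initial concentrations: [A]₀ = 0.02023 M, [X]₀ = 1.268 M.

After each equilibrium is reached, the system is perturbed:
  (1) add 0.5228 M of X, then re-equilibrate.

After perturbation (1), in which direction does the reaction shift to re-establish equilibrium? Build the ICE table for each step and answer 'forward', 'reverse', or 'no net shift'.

Direction: reverse

Q₀ = 100.8 vs Keq = 7887 ⇒ Q<K, forward
Step 1:
                  A         X
  Initial   0.02023     1.268
  Change   -0.01993    0.0598
  Equil   2.9681e-04     1.328
  solve Keq expr → x = 0.01993; check Q = 7887
Then add 0.5228 M of X.
Step 2:
                  A         X
  Initial 2.9681e-04     1.851
  Change  5.0479e-04 -0.001514
  Equil   8.0160e-04     1.849
  solve Keq expr → x = -5.0479e-04; check Q = 7887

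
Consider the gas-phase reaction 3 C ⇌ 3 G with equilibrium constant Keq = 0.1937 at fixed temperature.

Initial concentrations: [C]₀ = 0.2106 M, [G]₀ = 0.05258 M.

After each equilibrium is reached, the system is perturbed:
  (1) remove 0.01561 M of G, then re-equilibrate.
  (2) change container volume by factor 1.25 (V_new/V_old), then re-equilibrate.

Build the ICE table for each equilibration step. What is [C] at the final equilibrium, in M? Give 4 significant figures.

[C]_eq = 0.1255 M

Q₀ = 0.01556 vs Keq = 0.1937 ⇒ Q<K, forward
Step 1:
                  C         G
  Initial    0.2106   0.05258
  Change   -0.04388   0.04388
  Equil      0.1667   0.09646
  solve Keq expr → x = 0.01463; check Q = 0.1937
Then remove 0.01561 M of G.
Step 2:
                  C         G
  Initial    0.1667   0.08085
  Change  -0.009889  0.009889
  Equil      0.1568   0.09074
  solve Keq expr → x = 0.003296; check Q = 0.1937
Then change container volume by factor 1.25 (V_new/V_old).
Step 3:
                  C         G
  Initial    0.1255   0.07259
  Change          0         0
  Equil      0.1255   0.07259
  solve Keq expr → x = 0; check Q = 0.1937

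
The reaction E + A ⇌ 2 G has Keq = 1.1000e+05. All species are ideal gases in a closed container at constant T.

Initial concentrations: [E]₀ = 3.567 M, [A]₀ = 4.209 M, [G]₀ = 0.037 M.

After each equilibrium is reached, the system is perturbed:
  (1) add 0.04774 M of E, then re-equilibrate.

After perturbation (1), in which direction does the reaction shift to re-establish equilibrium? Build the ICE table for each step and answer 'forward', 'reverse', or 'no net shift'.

Q₀ = 9.1185e-05 vs Keq = 1.1000e+05 ⇒ Q<K, forward
Step 1:
                  E         A         G
  I           3.567     4.209     0.037
  C          -3.566    -3.566     7.133
  E       7.2705e-04    0.6427      7.17
  solve Keq expr → x = 3.566; check Q = 1.1000e+05
Then add 0.04774 M of E.
Step 2:
                  E         A         G
  I         0.04847    0.6427      7.17
  C        -0.04766  -0.04766   0.09532
  E       8.0630e-04    0.5951     7.265
  solve Keq expr → x = 0.04766; check Q = 1.1000e+05

Direction: forward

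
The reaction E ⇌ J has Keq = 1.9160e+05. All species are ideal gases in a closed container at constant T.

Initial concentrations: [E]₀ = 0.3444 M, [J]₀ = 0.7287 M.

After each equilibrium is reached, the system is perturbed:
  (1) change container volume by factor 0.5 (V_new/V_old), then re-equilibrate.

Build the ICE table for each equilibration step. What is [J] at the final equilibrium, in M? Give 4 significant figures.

[J]_eq = 2.146 M

Q₀ = 2.116 vs Keq = 1.9160e+05 ⇒ Q<K, forward
Step 1:
                    E           J
  Initial      0.3444      0.7287
  Change      -0.3444      0.3444
  Equil    5.6007e-06       1.073
  solve Keq expr → x = 0.3444; check Q = 1.9160e+05
Then change container volume by factor 0.5 (V_new/V_old).
Step 2:
                    E           J
  Initial  1.1201e-05       2.146
  Change            0           0
  Equil    1.1201e-05       2.146
  solve Keq expr → x = 0; check Q = 1.9160e+05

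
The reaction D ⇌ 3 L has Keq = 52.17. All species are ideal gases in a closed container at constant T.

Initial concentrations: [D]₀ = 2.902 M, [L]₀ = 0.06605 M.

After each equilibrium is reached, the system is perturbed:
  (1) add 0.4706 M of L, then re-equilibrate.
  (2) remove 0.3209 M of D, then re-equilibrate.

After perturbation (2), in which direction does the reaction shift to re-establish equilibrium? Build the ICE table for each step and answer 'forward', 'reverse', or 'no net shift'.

Direction: reverse

Q₀ = 9.9294e-05 vs Keq = 52.17 ⇒ Q<K, forward
Step 1:
                    D           L
  I             2.902     0.06605
  C            -1.403        4.21
  E             1.499       4.276
  solve Keq expr → x = 1.403; check Q = 52.17
Then add 0.4706 M of L.
Step 2:
                    D           L
  I             1.499       4.747
  C            0.1198     -0.3595
  E             1.619       4.387
  solve Keq expr → x = -0.1198; check Q = 52.17
Then remove 0.3209 M of D.
Step 3:
                    D           L
  I             1.298       4.387
  C           0.07737     -0.2321
  E             1.375       4.155
  solve Keq expr → x = -0.07737; check Q = 52.17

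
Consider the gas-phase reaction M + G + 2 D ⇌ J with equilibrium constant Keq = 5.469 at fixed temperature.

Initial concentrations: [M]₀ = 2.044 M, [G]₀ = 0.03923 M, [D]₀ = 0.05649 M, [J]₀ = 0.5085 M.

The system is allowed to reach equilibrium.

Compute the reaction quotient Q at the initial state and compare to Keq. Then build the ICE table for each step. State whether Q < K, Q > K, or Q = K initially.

Q₀ = 1987 vs Keq = 5.469 ⇒ Q>K, reverse
Step 1:
                    M           G           D           J
  I             2.044     0.03923     0.05649      0.5085
  C            0.1612      0.1612      0.3225     -0.1612
  E             2.205      0.2005       0.379      0.3473
  solve Keq expr → x = -0.1612; check Q = 5.469

Q₀ = 1987; Q > K (proceeds reverse)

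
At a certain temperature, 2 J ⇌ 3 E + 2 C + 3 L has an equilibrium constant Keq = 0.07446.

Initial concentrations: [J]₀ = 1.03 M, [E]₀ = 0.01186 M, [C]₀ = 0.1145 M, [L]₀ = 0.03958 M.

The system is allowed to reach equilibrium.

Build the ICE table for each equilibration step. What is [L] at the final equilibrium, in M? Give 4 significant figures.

Q₀ = 1.2783e-12 vs Keq = 0.07446 ⇒ Q<K, forward
Step 1:
                   J          E          C          L
  I             1.03    0.01186     0.1145    0.03958
  C          -0.4297     0.6446     0.4297     0.6446
  E           0.6003     0.6564     0.5442     0.6842
  solve Keq expr → x = 0.2149; check Q = 0.07446

[L]_eq = 0.6842 M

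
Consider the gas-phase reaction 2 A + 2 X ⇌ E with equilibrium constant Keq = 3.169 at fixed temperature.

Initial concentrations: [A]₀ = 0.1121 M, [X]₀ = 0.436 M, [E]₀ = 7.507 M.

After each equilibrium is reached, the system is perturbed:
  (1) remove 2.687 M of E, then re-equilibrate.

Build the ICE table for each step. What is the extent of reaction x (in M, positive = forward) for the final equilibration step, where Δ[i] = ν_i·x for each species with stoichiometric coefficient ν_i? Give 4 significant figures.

Q₀ = 3143 vs Keq = 3.169 ⇒ Q>K, reverse
Step 1:
                   A          X          E
  init        0.1121      0.436      7.507
  Δ            0.957      0.957    -0.4785
  eq           1.069      1.393      7.028
  solve Keq expr → x = -0.4785; check Q = 3.169
Then remove 2.687 M of E.
Step 2:
                   A          X          E
  init         1.069      1.393      4.341
  Δ           -0.133     -0.133    0.06652
  eq          0.9361       1.26      4.408
  solve Keq expr → x = 0.06652; check Q = 3.169

x = 0.06652 M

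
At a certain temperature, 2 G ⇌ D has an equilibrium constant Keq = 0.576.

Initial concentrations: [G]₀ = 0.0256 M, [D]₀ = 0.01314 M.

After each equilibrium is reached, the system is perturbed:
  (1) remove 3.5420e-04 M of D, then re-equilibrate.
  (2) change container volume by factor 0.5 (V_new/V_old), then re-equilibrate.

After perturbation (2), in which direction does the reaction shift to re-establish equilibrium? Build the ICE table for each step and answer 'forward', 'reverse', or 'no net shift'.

Q₀ = 20.05 vs Keq = 0.576 ⇒ Q>K, reverse
Step 1:
                   G          D
  Initial     0.0256    0.01314
  Change      0.0235   -0.01175
  Equil       0.0491   0.001389
  solve Keq expr → x = -0.01175; check Q = 0.576
Then remove 3.5420e-04 M of D.
Step 2:
                   G          D
  Initial     0.0491   0.001035
  Change  -6.3682e-04 3.1841e-04
  Equil      0.04847   0.001353
  solve Keq expr → x = 3.1841e-04; check Q = 0.576
Then change container volume by factor 0.5 (V_new/V_old).
Step 3:
                   G          D
  Initial    0.09693   0.002706
  Change   -0.004443   0.002221
  Equil      0.09249   0.004927
  solve Keq expr → x = 0.002221; check Q = 0.576

Direction: forward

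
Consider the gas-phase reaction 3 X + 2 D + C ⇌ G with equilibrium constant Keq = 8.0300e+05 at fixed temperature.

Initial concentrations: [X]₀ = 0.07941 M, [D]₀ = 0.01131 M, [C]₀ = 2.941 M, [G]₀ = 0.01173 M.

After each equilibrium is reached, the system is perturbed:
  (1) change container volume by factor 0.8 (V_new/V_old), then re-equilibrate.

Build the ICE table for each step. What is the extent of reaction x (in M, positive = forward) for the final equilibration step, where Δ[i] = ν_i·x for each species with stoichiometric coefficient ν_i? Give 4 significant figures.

x = 0.001045 M

Q₀ = 6.2266e+04 vs Keq = 8.0300e+05 ⇒ Q<K, forward
Step 1:
                    X           D           C           G
  Initial     0.07941     0.01131       2.941     0.01173
  Change     -0.01034   -0.006892   -0.003446    0.003446
  Equil       0.06907    0.004418       2.938     0.01518
  solve Keq expr → x = 0.003446; check Q = 8.0300e+05
Then change container volume by factor 0.8 (V_new/V_old).
Step 2:
                    X           D           C           G
  Initial     0.08634    0.005523       3.672     0.01897
  Change    -0.003135    -0.00209   -0.001045    0.001045
  Equil       0.08321    0.003433       3.671     0.02001
  solve Keq expr → x = 0.001045; check Q = 8.0300e+05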